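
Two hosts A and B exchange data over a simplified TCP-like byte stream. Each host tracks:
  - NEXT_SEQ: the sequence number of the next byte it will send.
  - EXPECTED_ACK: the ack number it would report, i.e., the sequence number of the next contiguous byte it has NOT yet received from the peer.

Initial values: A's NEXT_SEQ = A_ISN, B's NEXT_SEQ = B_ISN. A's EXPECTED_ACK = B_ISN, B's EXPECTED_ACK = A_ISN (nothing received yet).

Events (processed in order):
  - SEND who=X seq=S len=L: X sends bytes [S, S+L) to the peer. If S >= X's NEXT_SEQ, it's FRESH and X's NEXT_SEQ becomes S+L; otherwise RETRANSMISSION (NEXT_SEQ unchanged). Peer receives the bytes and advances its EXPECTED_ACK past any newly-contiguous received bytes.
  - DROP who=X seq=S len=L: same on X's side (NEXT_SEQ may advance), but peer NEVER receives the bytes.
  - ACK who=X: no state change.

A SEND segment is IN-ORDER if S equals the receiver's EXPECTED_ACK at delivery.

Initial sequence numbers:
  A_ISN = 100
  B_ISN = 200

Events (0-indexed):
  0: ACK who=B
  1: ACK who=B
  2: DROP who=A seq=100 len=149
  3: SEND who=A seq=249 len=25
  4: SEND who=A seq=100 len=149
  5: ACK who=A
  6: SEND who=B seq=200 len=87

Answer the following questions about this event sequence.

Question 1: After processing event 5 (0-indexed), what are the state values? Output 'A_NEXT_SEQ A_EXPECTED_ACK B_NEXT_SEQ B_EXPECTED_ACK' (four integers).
After event 0: A_seq=100 A_ack=200 B_seq=200 B_ack=100
After event 1: A_seq=100 A_ack=200 B_seq=200 B_ack=100
After event 2: A_seq=249 A_ack=200 B_seq=200 B_ack=100
After event 3: A_seq=274 A_ack=200 B_seq=200 B_ack=100
After event 4: A_seq=274 A_ack=200 B_seq=200 B_ack=274
After event 5: A_seq=274 A_ack=200 B_seq=200 B_ack=274

274 200 200 274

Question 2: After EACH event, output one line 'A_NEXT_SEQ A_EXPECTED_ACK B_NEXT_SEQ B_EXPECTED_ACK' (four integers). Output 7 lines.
100 200 200 100
100 200 200 100
249 200 200 100
274 200 200 100
274 200 200 274
274 200 200 274
274 287 287 274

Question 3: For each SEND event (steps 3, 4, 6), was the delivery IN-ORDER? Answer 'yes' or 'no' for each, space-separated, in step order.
Step 3: SEND seq=249 -> out-of-order
Step 4: SEND seq=100 -> in-order
Step 6: SEND seq=200 -> in-order

Answer: no yes yes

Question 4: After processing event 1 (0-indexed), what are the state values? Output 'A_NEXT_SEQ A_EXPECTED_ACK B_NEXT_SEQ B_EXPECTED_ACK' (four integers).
After event 0: A_seq=100 A_ack=200 B_seq=200 B_ack=100
After event 1: A_seq=100 A_ack=200 B_seq=200 B_ack=100

100 200 200 100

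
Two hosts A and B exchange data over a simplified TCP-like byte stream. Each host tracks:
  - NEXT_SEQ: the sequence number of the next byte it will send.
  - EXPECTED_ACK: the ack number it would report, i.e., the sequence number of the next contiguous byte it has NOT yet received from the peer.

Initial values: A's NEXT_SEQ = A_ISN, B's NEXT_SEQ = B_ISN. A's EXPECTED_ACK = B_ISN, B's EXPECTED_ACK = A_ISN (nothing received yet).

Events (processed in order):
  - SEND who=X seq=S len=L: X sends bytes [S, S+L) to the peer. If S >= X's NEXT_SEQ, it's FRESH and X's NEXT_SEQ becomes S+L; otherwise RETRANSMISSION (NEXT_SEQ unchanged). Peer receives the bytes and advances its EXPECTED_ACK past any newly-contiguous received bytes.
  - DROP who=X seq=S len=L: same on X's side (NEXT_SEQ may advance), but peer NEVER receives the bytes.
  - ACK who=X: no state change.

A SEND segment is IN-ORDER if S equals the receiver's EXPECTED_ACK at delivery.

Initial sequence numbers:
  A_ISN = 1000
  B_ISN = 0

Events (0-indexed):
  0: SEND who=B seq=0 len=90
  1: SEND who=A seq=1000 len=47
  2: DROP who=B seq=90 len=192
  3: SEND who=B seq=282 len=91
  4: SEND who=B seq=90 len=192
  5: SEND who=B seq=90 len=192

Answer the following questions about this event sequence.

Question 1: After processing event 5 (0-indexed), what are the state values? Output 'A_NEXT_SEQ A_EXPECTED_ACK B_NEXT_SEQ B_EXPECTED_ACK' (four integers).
After event 0: A_seq=1000 A_ack=90 B_seq=90 B_ack=1000
After event 1: A_seq=1047 A_ack=90 B_seq=90 B_ack=1047
After event 2: A_seq=1047 A_ack=90 B_seq=282 B_ack=1047
After event 3: A_seq=1047 A_ack=90 B_seq=373 B_ack=1047
After event 4: A_seq=1047 A_ack=373 B_seq=373 B_ack=1047
After event 5: A_seq=1047 A_ack=373 B_seq=373 B_ack=1047

1047 373 373 1047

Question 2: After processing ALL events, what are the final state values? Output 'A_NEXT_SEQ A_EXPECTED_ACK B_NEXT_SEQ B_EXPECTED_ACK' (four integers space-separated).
Answer: 1047 373 373 1047

Derivation:
After event 0: A_seq=1000 A_ack=90 B_seq=90 B_ack=1000
After event 1: A_seq=1047 A_ack=90 B_seq=90 B_ack=1047
After event 2: A_seq=1047 A_ack=90 B_seq=282 B_ack=1047
After event 3: A_seq=1047 A_ack=90 B_seq=373 B_ack=1047
After event 4: A_seq=1047 A_ack=373 B_seq=373 B_ack=1047
After event 5: A_seq=1047 A_ack=373 B_seq=373 B_ack=1047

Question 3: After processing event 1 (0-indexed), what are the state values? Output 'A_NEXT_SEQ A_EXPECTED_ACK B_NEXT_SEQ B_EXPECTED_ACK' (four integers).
After event 0: A_seq=1000 A_ack=90 B_seq=90 B_ack=1000
After event 1: A_seq=1047 A_ack=90 B_seq=90 B_ack=1047

1047 90 90 1047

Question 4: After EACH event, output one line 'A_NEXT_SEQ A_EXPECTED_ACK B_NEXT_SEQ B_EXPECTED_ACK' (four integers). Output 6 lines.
1000 90 90 1000
1047 90 90 1047
1047 90 282 1047
1047 90 373 1047
1047 373 373 1047
1047 373 373 1047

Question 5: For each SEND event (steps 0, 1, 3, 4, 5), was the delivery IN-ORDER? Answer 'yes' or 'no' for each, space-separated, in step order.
Answer: yes yes no yes no

Derivation:
Step 0: SEND seq=0 -> in-order
Step 1: SEND seq=1000 -> in-order
Step 3: SEND seq=282 -> out-of-order
Step 4: SEND seq=90 -> in-order
Step 5: SEND seq=90 -> out-of-order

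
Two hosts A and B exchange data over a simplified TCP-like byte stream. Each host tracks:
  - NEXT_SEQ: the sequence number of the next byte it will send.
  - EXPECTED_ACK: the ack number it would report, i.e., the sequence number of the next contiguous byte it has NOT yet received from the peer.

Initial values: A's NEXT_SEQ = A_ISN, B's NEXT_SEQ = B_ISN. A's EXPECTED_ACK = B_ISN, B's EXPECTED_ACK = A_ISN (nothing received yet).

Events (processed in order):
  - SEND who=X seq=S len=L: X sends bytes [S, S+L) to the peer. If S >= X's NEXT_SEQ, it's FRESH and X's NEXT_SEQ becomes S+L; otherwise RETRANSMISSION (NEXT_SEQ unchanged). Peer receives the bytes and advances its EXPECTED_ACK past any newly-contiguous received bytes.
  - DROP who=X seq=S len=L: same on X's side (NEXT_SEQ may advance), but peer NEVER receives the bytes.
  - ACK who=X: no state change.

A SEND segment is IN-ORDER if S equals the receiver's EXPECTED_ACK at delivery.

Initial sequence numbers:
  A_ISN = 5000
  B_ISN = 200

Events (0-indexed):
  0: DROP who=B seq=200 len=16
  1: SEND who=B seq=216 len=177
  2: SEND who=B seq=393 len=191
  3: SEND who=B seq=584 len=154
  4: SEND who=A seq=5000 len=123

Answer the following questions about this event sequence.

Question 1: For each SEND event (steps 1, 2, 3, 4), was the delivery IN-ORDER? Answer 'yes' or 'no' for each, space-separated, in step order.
Answer: no no no yes

Derivation:
Step 1: SEND seq=216 -> out-of-order
Step 2: SEND seq=393 -> out-of-order
Step 3: SEND seq=584 -> out-of-order
Step 4: SEND seq=5000 -> in-order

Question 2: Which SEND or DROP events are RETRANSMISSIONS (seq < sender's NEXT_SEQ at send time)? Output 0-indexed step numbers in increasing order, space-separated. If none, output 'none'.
Answer: none

Derivation:
Step 0: DROP seq=200 -> fresh
Step 1: SEND seq=216 -> fresh
Step 2: SEND seq=393 -> fresh
Step 3: SEND seq=584 -> fresh
Step 4: SEND seq=5000 -> fresh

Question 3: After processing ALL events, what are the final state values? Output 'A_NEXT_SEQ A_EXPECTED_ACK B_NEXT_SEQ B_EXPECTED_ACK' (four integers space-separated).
Answer: 5123 200 738 5123

Derivation:
After event 0: A_seq=5000 A_ack=200 B_seq=216 B_ack=5000
After event 1: A_seq=5000 A_ack=200 B_seq=393 B_ack=5000
After event 2: A_seq=5000 A_ack=200 B_seq=584 B_ack=5000
After event 3: A_seq=5000 A_ack=200 B_seq=738 B_ack=5000
After event 4: A_seq=5123 A_ack=200 B_seq=738 B_ack=5123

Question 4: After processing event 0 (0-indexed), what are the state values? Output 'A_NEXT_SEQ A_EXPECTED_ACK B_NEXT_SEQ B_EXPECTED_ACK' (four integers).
After event 0: A_seq=5000 A_ack=200 B_seq=216 B_ack=5000

5000 200 216 5000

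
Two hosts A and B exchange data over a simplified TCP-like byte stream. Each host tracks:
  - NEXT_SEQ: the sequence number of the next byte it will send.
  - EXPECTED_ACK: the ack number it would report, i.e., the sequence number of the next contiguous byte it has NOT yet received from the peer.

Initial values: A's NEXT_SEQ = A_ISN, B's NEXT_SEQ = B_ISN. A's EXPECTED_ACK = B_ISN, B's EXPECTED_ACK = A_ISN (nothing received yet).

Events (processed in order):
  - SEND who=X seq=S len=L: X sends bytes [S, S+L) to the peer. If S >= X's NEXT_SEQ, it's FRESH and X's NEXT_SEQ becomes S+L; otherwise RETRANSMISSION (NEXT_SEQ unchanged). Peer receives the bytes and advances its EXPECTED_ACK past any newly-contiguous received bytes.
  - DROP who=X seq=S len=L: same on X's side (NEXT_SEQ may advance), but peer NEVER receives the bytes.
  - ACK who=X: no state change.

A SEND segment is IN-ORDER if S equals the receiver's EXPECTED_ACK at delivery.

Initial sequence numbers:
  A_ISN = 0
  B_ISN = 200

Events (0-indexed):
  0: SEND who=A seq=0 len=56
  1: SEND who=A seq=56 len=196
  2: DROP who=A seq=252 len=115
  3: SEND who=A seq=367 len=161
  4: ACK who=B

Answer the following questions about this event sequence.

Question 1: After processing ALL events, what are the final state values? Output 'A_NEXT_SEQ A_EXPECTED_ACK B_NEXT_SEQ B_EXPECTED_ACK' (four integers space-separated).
Answer: 528 200 200 252

Derivation:
After event 0: A_seq=56 A_ack=200 B_seq=200 B_ack=56
After event 1: A_seq=252 A_ack=200 B_seq=200 B_ack=252
After event 2: A_seq=367 A_ack=200 B_seq=200 B_ack=252
After event 3: A_seq=528 A_ack=200 B_seq=200 B_ack=252
After event 4: A_seq=528 A_ack=200 B_seq=200 B_ack=252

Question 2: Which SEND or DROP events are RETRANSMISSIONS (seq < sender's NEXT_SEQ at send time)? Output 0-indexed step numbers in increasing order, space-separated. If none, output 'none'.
Answer: none

Derivation:
Step 0: SEND seq=0 -> fresh
Step 1: SEND seq=56 -> fresh
Step 2: DROP seq=252 -> fresh
Step 3: SEND seq=367 -> fresh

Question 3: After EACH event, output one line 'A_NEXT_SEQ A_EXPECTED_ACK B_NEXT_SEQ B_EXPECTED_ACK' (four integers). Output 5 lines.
56 200 200 56
252 200 200 252
367 200 200 252
528 200 200 252
528 200 200 252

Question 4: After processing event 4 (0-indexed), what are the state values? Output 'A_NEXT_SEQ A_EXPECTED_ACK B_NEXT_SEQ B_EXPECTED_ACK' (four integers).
After event 0: A_seq=56 A_ack=200 B_seq=200 B_ack=56
After event 1: A_seq=252 A_ack=200 B_seq=200 B_ack=252
After event 2: A_seq=367 A_ack=200 B_seq=200 B_ack=252
After event 3: A_seq=528 A_ack=200 B_seq=200 B_ack=252
After event 4: A_seq=528 A_ack=200 B_seq=200 B_ack=252

528 200 200 252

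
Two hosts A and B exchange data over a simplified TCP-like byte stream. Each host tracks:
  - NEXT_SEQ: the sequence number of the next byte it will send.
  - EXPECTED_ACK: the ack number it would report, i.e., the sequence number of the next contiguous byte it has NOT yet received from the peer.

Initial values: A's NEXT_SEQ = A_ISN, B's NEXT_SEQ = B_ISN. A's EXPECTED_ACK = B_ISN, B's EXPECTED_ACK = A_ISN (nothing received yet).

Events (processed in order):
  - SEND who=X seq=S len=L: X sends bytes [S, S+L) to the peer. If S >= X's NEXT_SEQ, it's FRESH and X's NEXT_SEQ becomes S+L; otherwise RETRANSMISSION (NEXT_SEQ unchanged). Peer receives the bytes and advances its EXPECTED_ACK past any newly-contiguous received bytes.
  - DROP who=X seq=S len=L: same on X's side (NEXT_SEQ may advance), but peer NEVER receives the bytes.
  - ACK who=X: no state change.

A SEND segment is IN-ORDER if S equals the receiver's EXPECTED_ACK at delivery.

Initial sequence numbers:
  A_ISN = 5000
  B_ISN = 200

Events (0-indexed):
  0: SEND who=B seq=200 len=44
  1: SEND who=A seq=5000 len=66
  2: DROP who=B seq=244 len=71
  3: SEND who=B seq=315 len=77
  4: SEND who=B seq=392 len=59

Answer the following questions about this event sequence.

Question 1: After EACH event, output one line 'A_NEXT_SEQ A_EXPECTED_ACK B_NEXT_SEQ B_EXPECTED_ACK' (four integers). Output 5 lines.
5000 244 244 5000
5066 244 244 5066
5066 244 315 5066
5066 244 392 5066
5066 244 451 5066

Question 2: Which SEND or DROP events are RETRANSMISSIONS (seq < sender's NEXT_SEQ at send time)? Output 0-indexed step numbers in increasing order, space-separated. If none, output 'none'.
Step 0: SEND seq=200 -> fresh
Step 1: SEND seq=5000 -> fresh
Step 2: DROP seq=244 -> fresh
Step 3: SEND seq=315 -> fresh
Step 4: SEND seq=392 -> fresh

Answer: none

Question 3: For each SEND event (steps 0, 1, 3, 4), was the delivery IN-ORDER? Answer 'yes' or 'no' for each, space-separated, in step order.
Step 0: SEND seq=200 -> in-order
Step 1: SEND seq=5000 -> in-order
Step 3: SEND seq=315 -> out-of-order
Step 4: SEND seq=392 -> out-of-order

Answer: yes yes no no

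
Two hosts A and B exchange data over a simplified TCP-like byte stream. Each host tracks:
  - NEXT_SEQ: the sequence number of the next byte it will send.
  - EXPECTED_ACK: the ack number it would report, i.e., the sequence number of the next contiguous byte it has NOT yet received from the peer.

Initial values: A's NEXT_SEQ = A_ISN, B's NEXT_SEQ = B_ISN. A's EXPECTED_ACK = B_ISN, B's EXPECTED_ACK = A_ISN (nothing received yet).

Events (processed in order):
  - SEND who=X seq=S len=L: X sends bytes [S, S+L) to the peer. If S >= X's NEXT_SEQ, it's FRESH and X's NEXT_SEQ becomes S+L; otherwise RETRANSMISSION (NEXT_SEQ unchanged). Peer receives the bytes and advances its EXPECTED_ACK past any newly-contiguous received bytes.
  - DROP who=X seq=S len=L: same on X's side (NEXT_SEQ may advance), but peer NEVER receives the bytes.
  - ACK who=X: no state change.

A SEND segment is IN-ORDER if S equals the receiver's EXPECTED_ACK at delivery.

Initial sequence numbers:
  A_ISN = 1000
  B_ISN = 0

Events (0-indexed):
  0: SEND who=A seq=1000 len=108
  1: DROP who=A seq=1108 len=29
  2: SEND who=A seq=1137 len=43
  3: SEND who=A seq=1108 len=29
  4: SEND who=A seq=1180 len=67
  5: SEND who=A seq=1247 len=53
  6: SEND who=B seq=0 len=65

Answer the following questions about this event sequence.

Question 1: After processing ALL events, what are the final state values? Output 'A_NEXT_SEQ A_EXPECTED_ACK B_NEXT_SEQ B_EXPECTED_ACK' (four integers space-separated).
After event 0: A_seq=1108 A_ack=0 B_seq=0 B_ack=1108
After event 1: A_seq=1137 A_ack=0 B_seq=0 B_ack=1108
After event 2: A_seq=1180 A_ack=0 B_seq=0 B_ack=1108
After event 3: A_seq=1180 A_ack=0 B_seq=0 B_ack=1180
After event 4: A_seq=1247 A_ack=0 B_seq=0 B_ack=1247
After event 5: A_seq=1300 A_ack=0 B_seq=0 B_ack=1300
After event 6: A_seq=1300 A_ack=65 B_seq=65 B_ack=1300

Answer: 1300 65 65 1300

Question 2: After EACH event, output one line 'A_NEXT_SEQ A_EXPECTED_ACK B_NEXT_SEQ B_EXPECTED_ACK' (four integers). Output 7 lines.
1108 0 0 1108
1137 0 0 1108
1180 0 0 1108
1180 0 0 1180
1247 0 0 1247
1300 0 0 1300
1300 65 65 1300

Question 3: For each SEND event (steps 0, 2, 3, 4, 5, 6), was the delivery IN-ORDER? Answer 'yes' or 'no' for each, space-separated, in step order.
Answer: yes no yes yes yes yes

Derivation:
Step 0: SEND seq=1000 -> in-order
Step 2: SEND seq=1137 -> out-of-order
Step 3: SEND seq=1108 -> in-order
Step 4: SEND seq=1180 -> in-order
Step 5: SEND seq=1247 -> in-order
Step 6: SEND seq=0 -> in-order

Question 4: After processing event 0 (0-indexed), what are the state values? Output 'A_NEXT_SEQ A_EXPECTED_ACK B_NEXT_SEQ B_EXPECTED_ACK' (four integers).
After event 0: A_seq=1108 A_ack=0 B_seq=0 B_ack=1108

1108 0 0 1108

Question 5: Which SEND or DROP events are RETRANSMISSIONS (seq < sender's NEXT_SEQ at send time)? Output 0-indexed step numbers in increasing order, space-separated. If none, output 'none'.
Step 0: SEND seq=1000 -> fresh
Step 1: DROP seq=1108 -> fresh
Step 2: SEND seq=1137 -> fresh
Step 3: SEND seq=1108 -> retransmit
Step 4: SEND seq=1180 -> fresh
Step 5: SEND seq=1247 -> fresh
Step 6: SEND seq=0 -> fresh

Answer: 3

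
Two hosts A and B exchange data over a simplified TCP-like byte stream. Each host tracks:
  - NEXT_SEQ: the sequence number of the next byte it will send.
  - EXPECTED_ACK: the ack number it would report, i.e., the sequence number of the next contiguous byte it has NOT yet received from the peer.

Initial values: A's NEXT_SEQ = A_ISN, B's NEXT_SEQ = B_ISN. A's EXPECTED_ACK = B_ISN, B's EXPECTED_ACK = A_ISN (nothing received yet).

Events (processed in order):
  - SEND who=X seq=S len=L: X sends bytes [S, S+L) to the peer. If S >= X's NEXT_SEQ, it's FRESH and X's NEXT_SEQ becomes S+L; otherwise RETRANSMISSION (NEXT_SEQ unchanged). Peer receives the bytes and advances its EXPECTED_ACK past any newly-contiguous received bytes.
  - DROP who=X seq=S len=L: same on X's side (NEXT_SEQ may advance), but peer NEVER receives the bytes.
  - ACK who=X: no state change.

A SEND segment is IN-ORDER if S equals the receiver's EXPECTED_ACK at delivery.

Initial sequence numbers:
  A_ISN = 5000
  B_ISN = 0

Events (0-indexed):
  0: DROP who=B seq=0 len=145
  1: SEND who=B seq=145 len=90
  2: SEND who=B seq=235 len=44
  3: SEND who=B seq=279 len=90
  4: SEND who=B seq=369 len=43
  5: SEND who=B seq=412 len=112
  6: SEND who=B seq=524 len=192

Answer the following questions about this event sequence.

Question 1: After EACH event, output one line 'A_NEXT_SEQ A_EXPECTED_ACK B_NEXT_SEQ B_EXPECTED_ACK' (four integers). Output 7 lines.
5000 0 145 5000
5000 0 235 5000
5000 0 279 5000
5000 0 369 5000
5000 0 412 5000
5000 0 524 5000
5000 0 716 5000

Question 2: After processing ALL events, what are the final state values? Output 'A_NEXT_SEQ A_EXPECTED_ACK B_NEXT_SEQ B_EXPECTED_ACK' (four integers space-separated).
Answer: 5000 0 716 5000

Derivation:
After event 0: A_seq=5000 A_ack=0 B_seq=145 B_ack=5000
After event 1: A_seq=5000 A_ack=0 B_seq=235 B_ack=5000
After event 2: A_seq=5000 A_ack=0 B_seq=279 B_ack=5000
After event 3: A_seq=5000 A_ack=0 B_seq=369 B_ack=5000
After event 4: A_seq=5000 A_ack=0 B_seq=412 B_ack=5000
After event 5: A_seq=5000 A_ack=0 B_seq=524 B_ack=5000
After event 6: A_seq=5000 A_ack=0 B_seq=716 B_ack=5000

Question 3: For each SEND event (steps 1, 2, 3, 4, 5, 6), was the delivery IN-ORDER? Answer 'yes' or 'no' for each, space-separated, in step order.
Answer: no no no no no no

Derivation:
Step 1: SEND seq=145 -> out-of-order
Step 2: SEND seq=235 -> out-of-order
Step 3: SEND seq=279 -> out-of-order
Step 4: SEND seq=369 -> out-of-order
Step 5: SEND seq=412 -> out-of-order
Step 6: SEND seq=524 -> out-of-order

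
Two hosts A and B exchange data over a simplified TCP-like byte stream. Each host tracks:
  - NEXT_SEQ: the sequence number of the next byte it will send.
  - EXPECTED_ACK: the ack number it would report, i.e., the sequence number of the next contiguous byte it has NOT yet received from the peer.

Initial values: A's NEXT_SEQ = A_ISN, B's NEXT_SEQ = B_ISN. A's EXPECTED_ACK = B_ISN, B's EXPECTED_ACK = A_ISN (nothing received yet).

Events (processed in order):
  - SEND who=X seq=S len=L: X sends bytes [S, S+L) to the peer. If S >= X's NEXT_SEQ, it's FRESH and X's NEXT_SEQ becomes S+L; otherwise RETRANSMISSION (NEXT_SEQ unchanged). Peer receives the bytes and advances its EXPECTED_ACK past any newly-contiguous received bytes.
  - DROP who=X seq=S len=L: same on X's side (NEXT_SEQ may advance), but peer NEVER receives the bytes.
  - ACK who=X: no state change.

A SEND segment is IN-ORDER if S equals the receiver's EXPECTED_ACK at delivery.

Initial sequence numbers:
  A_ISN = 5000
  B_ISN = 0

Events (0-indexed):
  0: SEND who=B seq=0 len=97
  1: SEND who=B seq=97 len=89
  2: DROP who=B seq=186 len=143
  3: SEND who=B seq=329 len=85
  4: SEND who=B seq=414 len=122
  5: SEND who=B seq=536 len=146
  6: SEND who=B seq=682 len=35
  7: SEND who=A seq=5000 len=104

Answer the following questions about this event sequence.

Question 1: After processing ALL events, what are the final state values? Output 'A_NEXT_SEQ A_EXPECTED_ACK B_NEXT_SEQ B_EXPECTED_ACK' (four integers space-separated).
Answer: 5104 186 717 5104

Derivation:
After event 0: A_seq=5000 A_ack=97 B_seq=97 B_ack=5000
After event 1: A_seq=5000 A_ack=186 B_seq=186 B_ack=5000
After event 2: A_seq=5000 A_ack=186 B_seq=329 B_ack=5000
After event 3: A_seq=5000 A_ack=186 B_seq=414 B_ack=5000
After event 4: A_seq=5000 A_ack=186 B_seq=536 B_ack=5000
After event 5: A_seq=5000 A_ack=186 B_seq=682 B_ack=5000
After event 6: A_seq=5000 A_ack=186 B_seq=717 B_ack=5000
After event 7: A_seq=5104 A_ack=186 B_seq=717 B_ack=5104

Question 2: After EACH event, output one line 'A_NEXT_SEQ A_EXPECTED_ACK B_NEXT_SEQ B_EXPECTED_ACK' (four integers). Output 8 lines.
5000 97 97 5000
5000 186 186 5000
5000 186 329 5000
5000 186 414 5000
5000 186 536 5000
5000 186 682 5000
5000 186 717 5000
5104 186 717 5104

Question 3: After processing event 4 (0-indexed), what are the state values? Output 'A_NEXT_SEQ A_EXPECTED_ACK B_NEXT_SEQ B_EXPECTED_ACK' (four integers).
After event 0: A_seq=5000 A_ack=97 B_seq=97 B_ack=5000
After event 1: A_seq=5000 A_ack=186 B_seq=186 B_ack=5000
After event 2: A_seq=5000 A_ack=186 B_seq=329 B_ack=5000
After event 3: A_seq=5000 A_ack=186 B_seq=414 B_ack=5000
After event 4: A_seq=5000 A_ack=186 B_seq=536 B_ack=5000

5000 186 536 5000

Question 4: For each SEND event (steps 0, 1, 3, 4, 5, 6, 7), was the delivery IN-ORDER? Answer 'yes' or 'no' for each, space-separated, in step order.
Step 0: SEND seq=0 -> in-order
Step 1: SEND seq=97 -> in-order
Step 3: SEND seq=329 -> out-of-order
Step 4: SEND seq=414 -> out-of-order
Step 5: SEND seq=536 -> out-of-order
Step 6: SEND seq=682 -> out-of-order
Step 7: SEND seq=5000 -> in-order

Answer: yes yes no no no no yes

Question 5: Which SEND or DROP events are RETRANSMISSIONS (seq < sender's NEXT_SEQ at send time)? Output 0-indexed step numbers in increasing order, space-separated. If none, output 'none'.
Answer: none

Derivation:
Step 0: SEND seq=0 -> fresh
Step 1: SEND seq=97 -> fresh
Step 2: DROP seq=186 -> fresh
Step 3: SEND seq=329 -> fresh
Step 4: SEND seq=414 -> fresh
Step 5: SEND seq=536 -> fresh
Step 6: SEND seq=682 -> fresh
Step 7: SEND seq=5000 -> fresh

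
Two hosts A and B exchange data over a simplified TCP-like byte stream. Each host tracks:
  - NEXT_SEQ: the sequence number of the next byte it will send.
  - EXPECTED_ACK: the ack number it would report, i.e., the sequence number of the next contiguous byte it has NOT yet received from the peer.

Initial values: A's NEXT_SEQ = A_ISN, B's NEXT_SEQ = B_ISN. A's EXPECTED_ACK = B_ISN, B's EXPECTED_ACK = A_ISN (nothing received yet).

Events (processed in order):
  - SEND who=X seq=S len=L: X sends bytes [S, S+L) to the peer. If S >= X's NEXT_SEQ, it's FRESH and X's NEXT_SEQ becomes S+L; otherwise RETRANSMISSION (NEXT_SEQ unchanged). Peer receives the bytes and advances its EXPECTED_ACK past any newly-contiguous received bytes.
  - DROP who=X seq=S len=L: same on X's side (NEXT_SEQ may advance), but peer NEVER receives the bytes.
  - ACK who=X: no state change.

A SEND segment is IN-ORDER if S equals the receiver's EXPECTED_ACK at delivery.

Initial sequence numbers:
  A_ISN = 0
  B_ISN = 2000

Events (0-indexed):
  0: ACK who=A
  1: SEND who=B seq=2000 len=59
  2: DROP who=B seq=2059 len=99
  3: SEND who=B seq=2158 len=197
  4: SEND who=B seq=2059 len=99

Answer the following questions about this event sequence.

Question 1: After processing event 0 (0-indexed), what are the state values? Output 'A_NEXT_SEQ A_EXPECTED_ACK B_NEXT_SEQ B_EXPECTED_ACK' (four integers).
After event 0: A_seq=0 A_ack=2000 B_seq=2000 B_ack=0

0 2000 2000 0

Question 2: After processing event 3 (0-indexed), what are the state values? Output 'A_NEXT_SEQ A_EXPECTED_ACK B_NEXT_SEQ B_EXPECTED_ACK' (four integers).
After event 0: A_seq=0 A_ack=2000 B_seq=2000 B_ack=0
After event 1: A_seq=0 A_ack=2059 B_seq=2059 B_ack=0
After event 2: A_seq=0 A_ack=2059 B_seq=2158 B_ack=0
After event 3: A_seq=0 A_ack=2059 B_seq=2355 B_ack=0

0 2059 2355 0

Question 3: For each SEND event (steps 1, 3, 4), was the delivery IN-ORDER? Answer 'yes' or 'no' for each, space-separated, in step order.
Step 1: SEND seq=2000 -> in-order
Step 3: SEND seq=2158 -> out-of-order
Step 4: SEND seq=2059 -> in-order

Answer: yes no yes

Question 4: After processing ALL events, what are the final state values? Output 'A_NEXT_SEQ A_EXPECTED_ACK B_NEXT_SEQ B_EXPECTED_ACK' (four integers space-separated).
After event 0: A_seq=0 A_ack=2000 B_seq=2000 B_ack=0
After event 1: A_seq=0 A_ack=2059 B_seq=2059 B_ack=0
After event 2: A_seq=0 A_ack=2059 B_seq=2158 B_ack=0
After event 3: A_seq=0 A_ack=2059 B_seq=2355 B_ack=0
After event 4: A_seq=0 A_ack=2355 B_seq=2355 B_ack=0

Answer: 0 2355 2355 0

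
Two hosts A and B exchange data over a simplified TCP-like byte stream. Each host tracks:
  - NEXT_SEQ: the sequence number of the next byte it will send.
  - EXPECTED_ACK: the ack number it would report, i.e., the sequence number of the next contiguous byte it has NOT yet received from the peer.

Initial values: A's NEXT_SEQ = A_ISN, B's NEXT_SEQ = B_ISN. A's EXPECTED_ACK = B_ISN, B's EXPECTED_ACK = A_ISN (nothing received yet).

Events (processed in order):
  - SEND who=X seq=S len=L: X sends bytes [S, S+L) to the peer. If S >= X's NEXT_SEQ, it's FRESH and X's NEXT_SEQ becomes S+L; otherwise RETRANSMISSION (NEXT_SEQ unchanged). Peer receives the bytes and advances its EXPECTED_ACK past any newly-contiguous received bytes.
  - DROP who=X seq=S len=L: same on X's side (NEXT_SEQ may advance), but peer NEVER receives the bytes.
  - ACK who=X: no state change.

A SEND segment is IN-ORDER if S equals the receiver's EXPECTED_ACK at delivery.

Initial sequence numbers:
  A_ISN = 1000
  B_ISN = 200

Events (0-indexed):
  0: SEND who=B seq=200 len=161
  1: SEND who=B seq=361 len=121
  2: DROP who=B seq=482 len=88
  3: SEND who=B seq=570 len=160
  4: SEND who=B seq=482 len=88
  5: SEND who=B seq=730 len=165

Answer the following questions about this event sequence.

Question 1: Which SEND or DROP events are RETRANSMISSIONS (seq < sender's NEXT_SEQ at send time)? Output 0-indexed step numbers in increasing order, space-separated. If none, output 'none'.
Step 0: SEND seq=200 -> fresh
Step 1: SEND seq=361 -> fresh
Step 2: DROP seq=482 -> fresh
Step 3: SEND seq=570 -> fresh
Step 4: SEND seq=482 -> retransmit
Step 5: SEND seq=730 -> fresh

Answer: 4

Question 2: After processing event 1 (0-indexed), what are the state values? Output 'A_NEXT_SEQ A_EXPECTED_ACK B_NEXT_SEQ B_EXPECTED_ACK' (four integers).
After event 0: A_seq=1000 A_ack=361 B_seq=361 B_ack=1000
After event 1: A_seq=1000 A_ack=482 B_seq=482 B_ack=1000

1000 482 482 1000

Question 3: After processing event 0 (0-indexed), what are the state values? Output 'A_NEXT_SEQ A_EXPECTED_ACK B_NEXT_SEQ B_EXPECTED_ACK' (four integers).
After event 0: A_seq=1000 A_ack=361 B_seq=361 B_ack=1000

1000 361 361 1000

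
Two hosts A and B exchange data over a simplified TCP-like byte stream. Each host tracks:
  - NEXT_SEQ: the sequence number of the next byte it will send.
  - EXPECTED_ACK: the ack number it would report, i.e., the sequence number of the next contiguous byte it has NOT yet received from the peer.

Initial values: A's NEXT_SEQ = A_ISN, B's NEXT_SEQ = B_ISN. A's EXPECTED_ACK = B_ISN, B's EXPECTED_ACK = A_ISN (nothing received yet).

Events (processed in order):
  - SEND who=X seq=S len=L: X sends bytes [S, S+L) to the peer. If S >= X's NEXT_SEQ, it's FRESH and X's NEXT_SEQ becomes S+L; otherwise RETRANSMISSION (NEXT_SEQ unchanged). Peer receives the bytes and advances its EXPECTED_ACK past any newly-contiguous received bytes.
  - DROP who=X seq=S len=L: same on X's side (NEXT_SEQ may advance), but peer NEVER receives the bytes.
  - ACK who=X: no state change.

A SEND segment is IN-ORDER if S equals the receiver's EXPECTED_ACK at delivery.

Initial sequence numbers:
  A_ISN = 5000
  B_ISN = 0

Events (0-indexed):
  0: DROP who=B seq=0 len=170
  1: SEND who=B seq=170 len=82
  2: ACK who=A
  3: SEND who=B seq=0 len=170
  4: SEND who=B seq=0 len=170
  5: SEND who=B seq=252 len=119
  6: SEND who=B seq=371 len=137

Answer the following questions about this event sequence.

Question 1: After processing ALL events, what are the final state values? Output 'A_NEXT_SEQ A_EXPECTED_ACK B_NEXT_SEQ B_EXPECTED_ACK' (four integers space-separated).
Answer: 5000 508 508 5000

Derivation:
After event 0: A_seq=5000 A_ack=0 B_seq=170 B_ack=5000
After event 1: A_seq=5000 A_ack=0 B_seq=252 B_ack=5000
After event 2: A_seq=5000 A_ack=0 B_seq=252 B_ack=5000
After event 3: A_seq=5000 A_ack=252 B_seq=252 B_ack=5000
After event 4: A_seq=5000 A_ack=252 B_seq=252 B_ack=5000
After event 5: A_seq=5000 A_ack=371 B_seq=371 B_ack=5000
After event 6: A_seq=5000 A_ack=508 B_seq=508 B_ack=5000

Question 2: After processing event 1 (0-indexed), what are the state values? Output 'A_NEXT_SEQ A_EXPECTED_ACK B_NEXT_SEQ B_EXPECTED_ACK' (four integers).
After event 0: A_seq=5000 A_ack=0 B_seq=170 B_ack=5000
After event 1: A_seq=5000 A_ack=0 B_seq=252 B_ack=5000

5000 0 252 5000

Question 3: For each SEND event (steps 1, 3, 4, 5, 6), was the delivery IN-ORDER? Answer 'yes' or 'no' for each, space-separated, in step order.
Answer: no yes no yes yes

Derivation:
Step 1: SEND seq=170 -> out-of-order
Step 3: SEND seq=0 -> in-order
Step 4: SEND seq=0 -> out-of-order
Step 5: SEND seq=252 -> in-order
Step 6: SEND seq=371 -> in-order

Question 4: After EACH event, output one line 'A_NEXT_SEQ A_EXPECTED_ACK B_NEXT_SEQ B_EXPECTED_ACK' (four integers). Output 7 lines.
5000 0 170 5000
5000 0 252 5000
5000 0 252 5000
5000 252 252 5000
5000 252 252 5000
5000 371 371 5000
5000 508 508 5000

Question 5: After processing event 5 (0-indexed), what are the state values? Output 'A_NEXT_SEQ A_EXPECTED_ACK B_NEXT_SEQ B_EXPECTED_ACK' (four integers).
After event 0: A_seq=5000 A_ack=0 B_seq=170 B_ack=5000
After event 1: A_seq=5000 A_ack=0 B_seq=252 B_ack=5000
After event 2: A_seq=5000 A_ack=0 B_seq=252 B_ack=5000
After event 3: A_seq=5000 A_ack=252 B_seq=252 B_ack=5000
After event 4: A_seq=5000 A_ack=252 B_seq=252 B_ack=5000
After event 5: A_seq=5000 A_ack=371 B_seq=371 B_ack=5000

5000 371 371 5000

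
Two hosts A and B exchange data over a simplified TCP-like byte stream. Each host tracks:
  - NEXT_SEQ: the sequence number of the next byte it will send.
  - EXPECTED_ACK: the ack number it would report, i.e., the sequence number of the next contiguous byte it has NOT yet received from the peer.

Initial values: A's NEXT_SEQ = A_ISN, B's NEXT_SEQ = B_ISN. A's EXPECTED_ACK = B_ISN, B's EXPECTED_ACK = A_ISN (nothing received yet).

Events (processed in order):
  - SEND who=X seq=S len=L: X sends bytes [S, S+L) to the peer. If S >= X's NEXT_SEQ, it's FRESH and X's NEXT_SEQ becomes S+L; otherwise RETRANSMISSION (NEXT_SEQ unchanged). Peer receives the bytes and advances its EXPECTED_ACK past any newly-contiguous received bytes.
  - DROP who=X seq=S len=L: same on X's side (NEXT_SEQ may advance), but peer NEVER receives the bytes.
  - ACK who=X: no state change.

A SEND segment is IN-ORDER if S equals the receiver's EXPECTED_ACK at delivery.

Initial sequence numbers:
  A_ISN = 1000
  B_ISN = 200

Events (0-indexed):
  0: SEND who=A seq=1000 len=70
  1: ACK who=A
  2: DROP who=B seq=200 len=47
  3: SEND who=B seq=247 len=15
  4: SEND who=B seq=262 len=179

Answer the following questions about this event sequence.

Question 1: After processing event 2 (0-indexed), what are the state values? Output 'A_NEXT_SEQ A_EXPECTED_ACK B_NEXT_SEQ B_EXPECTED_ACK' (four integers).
After event 0: A_seq=1070 A_ack=200 B_seq=200 B_ack=1070
After event 1: A_seq=1070 A_ack=200 B_seq=200 B_ack=1070
After event 2: A_seq=1070 A_ack=200 B_seq=247 B_ack=1070

1070 200 247 1070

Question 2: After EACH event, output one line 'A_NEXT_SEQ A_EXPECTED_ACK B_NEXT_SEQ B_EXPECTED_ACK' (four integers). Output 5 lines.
1070 200 200 1070
1070 200 200 1070
1070 200 247 1070
1070 200 262 1070
1070 200 441 1070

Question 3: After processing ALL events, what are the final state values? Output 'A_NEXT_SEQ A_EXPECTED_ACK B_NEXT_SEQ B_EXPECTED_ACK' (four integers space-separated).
Answer: 1070 200 441 1070

Derivation:
After event 0: A_seq=1070 A_ack=200 B_seq=200 B_ack=1070
After event 1: A_seq=1070 A_ack=200 B_seq=200 B_ack=1070
After event 2: A_seq=1070 A_ack=200 B_seq=247 B_ack=1070
After event 3: A_seq=1070 A_ack=200 B_seq=262 B_ack=1070
After event 4: A_seq=1070 A_ack=200 B_seq=441 B_ack=1070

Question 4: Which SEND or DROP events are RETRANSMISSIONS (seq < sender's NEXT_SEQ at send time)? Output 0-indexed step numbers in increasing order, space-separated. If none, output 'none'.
Step 0: SEND seq=1000 -> fresh
Step 2: DROP seq=200 -> fresh
Step 3: SEND seq=247 -> fresh
Step 4: SEND seq=262 -> fresh

Answer: none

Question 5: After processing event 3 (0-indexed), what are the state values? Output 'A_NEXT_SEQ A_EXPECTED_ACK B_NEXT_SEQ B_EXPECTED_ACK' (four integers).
After event 0: A_seq=1070 A_ack=200 B_seq=200 B_ack=1070
After event 1: A_seq=1070 A_ack=200 B_seq=200 B_ack=1070
After event 2: A_seq=1070 A_ack=200 B_seq=247 B_ack=1070
After event 3: A_seq=1070 A_ack=200 B_seq=262 B_ack=1070

1070 200 262 1070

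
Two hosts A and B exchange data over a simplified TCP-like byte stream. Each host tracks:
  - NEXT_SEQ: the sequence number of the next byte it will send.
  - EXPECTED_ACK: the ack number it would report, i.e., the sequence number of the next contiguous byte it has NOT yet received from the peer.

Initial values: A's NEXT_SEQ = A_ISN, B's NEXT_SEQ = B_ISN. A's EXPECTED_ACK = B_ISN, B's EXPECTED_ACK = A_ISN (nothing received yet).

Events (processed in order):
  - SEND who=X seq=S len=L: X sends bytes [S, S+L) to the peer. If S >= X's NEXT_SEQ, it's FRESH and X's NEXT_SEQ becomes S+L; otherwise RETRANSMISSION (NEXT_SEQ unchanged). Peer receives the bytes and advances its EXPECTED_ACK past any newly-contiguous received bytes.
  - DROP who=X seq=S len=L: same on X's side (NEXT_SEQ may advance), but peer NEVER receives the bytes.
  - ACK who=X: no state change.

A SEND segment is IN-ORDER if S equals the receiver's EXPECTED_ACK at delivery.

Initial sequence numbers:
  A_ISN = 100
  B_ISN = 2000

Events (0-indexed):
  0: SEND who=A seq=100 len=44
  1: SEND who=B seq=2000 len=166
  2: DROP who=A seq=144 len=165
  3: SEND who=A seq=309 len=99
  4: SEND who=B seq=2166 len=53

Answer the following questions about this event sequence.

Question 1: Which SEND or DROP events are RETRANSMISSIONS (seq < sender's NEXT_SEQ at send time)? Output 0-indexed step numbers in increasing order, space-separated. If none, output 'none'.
Answer: none

Derivation:
Step 0: SEND seq=100 -> fresh
Step 1: SEND seq=2000 -> fresh
Step 2: DROP seq=144 -> fresh
Step 3: SEND seq=309 -> fresh
Step 4: SEND seq=2166 -> fresh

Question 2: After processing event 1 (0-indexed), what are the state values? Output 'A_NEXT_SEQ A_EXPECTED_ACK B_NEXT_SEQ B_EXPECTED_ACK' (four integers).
After event 0: A_seq=144 A_ack=2000 B_seq=2000 B_ack=144
After event 1: A_seq=144 A_ack=2166 B_seq=2166 B_ack=144

144 2166 2166 144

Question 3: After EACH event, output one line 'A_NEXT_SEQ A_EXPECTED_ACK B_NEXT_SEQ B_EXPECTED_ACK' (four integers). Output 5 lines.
144 2000 2000 144
144 2166 2166 144
309 2166 2166 144
408 2166 2166 144
408 2219 2219 144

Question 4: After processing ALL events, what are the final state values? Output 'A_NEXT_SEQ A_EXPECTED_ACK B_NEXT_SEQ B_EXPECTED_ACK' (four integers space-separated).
After event 0: A_seq=144 A_ack=2000 B_seq=2000 B_ack=144
After event 1: A_seq=144 A_ack=2166 B_seq=2166 B_ack=144
After event 2: A_seq=309 A_ack=2166 B_seq=2166 B_ack=144
After event 3: A_seq=408 A_ack=2166 B_seq=2166 B_ack=144
After event 4: A_seq=408 A_ack=2219 B_seq=2219 B_ack=144

Answer: 408 2219 2219 144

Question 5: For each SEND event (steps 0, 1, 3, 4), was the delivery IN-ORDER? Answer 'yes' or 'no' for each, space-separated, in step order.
Answer: yes yes no yes

Derivation:
Step 0: SEND seq=100 -> in-order
Step 1: SEND seq=2000 -> in-order
Step 3: SEND seq=309 -> out-of-order
Step 4: SEND seq=2166 -> in-order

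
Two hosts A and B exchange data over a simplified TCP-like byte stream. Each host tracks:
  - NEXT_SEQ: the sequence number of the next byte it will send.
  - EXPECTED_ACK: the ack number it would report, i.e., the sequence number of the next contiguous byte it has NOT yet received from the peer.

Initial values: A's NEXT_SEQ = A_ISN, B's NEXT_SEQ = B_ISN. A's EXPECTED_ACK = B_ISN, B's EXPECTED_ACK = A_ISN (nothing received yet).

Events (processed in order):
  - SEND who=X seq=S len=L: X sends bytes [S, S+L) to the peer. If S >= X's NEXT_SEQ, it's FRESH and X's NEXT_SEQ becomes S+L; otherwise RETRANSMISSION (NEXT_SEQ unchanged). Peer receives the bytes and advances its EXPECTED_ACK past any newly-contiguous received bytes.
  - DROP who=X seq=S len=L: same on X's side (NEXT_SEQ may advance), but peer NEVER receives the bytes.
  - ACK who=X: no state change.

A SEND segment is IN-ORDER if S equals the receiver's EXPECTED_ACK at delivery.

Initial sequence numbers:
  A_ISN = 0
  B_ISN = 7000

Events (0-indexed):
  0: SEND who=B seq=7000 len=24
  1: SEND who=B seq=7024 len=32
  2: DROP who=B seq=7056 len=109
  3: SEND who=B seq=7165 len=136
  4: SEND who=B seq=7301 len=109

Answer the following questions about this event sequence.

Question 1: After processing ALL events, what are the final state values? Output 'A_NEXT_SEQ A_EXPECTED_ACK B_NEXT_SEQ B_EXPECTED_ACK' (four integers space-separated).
After event 0: A_seq=0 A_ack=7024 B_seq=7024 B_ack=0
After event 1: A_seq=0 A_ack=7056 B_seq=7056 B_ack=0
After event 2: A_seq=0 A_ack=7056 B_seq=7165 B_ack=0
After event 3: A_seq=0 A_ack=7056 B_seq=7301 B_ack=0
After event 4: A_seq=0 A_ack=7056 B_seq=7410 B_ack=0

Answer: 0 7056 7410 0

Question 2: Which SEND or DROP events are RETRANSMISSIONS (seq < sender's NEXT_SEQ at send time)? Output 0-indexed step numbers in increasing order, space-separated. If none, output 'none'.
Step 0: SEND seq=7000 -> fresh
Step 1: SEND seq=7024 -> fresh
Step 2: DROP seq=7056 -> fresh
Step 3: SEND seq=7165 -> fresh
Step 4: SEND seq=7301 -> fresh

Answer: none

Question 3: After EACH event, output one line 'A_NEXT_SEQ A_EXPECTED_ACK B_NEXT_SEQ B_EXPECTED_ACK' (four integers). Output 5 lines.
0 7024 7024 0
0 7056 7056 0
0 7056 7165 0
0 7056 7301 0
0 7056 7410 0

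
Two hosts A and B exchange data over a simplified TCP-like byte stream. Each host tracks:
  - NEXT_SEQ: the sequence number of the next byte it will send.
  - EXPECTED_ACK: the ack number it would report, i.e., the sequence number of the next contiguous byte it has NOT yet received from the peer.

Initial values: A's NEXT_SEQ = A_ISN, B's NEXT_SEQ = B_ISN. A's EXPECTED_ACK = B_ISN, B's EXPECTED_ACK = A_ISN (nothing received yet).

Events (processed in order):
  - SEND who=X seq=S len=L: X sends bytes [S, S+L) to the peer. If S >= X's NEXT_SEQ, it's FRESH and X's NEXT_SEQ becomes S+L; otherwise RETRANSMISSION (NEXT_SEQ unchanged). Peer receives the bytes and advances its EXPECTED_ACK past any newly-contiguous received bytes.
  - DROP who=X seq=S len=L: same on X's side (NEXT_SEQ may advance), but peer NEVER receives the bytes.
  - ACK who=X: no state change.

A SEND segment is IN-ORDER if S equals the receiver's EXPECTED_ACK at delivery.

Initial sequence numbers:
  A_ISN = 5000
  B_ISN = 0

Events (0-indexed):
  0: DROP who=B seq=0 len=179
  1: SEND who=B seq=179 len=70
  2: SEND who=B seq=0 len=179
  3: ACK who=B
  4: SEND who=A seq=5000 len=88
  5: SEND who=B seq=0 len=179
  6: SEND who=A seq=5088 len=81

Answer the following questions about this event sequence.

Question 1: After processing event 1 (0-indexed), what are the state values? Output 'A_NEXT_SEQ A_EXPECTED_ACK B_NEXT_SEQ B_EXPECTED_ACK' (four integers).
After event 0: A_seq=5000 A_ack=0 B_seq=179 B_ack=5000
After event 1: A_seq=5000 A_ack=0 B_seq=249 B_ack=5000

5000 0 249 5000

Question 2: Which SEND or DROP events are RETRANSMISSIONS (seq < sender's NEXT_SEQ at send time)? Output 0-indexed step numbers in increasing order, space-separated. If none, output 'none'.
Step 0: DROP seq=0 -> fresh
Step 1: SEND seq=179 -> fresh
Step 2: SEND seq=0 -> retransmit
Step 4: SEND seq=5000 -> fresh
Step 5: SEND seq=0 -> retransmit
Step 6: SEND seq=5088 -> fresh

Answer: 2 5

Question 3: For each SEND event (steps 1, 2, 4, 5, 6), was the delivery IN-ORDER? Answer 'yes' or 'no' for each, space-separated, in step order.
Answer: no yes yes no yes

Derivation:
Step 1: SEND seq=179 -> out-of-order
Step 2: SEND seq=0 -> in-order
Step 4: SEND seq=5000 -> in-order
Step 5: SEND seq=0 -> out-of-order
Step 6: SEND seq=5088 -> in-order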